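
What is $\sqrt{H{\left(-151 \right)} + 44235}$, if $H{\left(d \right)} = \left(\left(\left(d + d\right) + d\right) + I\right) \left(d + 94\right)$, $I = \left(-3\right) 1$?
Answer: $153 \sqrt{3} \approx 265.0$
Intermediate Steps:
$I = -3$
$H{\left(d \right)} = \left(-3 + 3 d\right) \left(94 + d\right)$ ($H{\left(d \right)} = \left(\left(\left(d + d\right) + d\right) - 3\right) \left(d + 94\right) = \left(\left(2 d + d\right) - 3\right) \left(94 + d\right) = \left(3 d - 3\right) \left(94 + d\right) = \left(-3 + 3 d\right) \left(94 + d\right)$)
$\sqrt{H{\left(-151 \right)} + 44235} = \sqrt{\left(-282 + 3 \left(-151\right)^{2} + 279 \left(-151\right)\right) + 44235} = \sqrt{\left(-282 + 3 \cdot 22801 - 42129\right) + 44235} = \sqrt{\left(-282 + 68403 - 42129\right) + 44235} = \sqrt{25992 + 44235} = \sqrt{70227} = 153 \sqrt{3}$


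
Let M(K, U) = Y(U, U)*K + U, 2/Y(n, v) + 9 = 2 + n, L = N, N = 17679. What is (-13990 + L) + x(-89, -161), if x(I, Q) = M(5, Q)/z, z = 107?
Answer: 33143203/8988 ≈ 3687.5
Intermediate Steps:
L = 17679
Y(n, v) = 2/(-7 + n) (Y(n, v) = 2/(-9 + (2 + n)) = 2/(-7 + n))
M(K, U) = U + 2*K/(-7 + U) (M(K, U) = (2/(-7 + U))*K + U = 2*K/(-7 + U) + U = U + 2*K/(-7 + U))
x(I, Q) = (10 + Q*(-7 + Q))/(107*(-7 + Q)) (x(I, Q) = ((2*5 + Q*(-7 + Q))/(-7 + Q))/107 = ((10 + Q*(-7 + Q))/(-7 + Q))*(1/107) = (10 + Q*(-7 + Q))/(107*(-7 + Q)))
(-13990 + L) + x(-89, -161) = (-13990 + 17679) + (10 - 161*(-7 - 161))/(107*(-7 - 161)) = 3689 + (1/107)*(10 - 161*(-168))/(-168) = 3689 + (1/107)*(-1/168)*(10 + 27048) = 3689 + (1/107)*(-1/168)*27058 = 3689 - 13529/8988 = 33143203/8988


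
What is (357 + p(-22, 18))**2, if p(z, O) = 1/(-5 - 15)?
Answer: 50965321/400 ≈ 1.2741e+5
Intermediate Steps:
p(z, O) = -1/20 (p(z, O) = 1/(-20) = -1/20)
(357 + p(-22, 18))**2 = (357 - 1/20)**2 = (7139/20)**2 = 50965321/400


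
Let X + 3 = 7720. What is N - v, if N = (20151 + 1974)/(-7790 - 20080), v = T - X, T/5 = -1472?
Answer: 28011591/1858 ≈ 15076.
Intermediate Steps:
X = 7717 (X = -3 + 7720 = 7717)
T = -7360 (T = 5*(-1472) = -7360)
v = -15077 (v = -7360 - 1*7717 = -7360 - 7717 = -15077)
N = -1475/1858 (N = 22125/(-27870) = 22125*(-1/27870) = -1475/1858 ≈ -0.79386)
N - v = -1475/1858 - 1*(-15077) = -1475/1858 + 15077 = 28011591/1858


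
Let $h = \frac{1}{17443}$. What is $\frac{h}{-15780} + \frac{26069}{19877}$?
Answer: $\frac{7175506307383}{5471154983580} \approx 1.3115$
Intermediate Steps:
$h = \frac{1}{17443} \approx 5.733 \cdot 10^{-5}$
$\frac{h}{-15780} + \frac{26069}{19877} = \frac{1}{17443 \left(-15780\right)} + \frac{26069}{19877} = \frac{1}{17443} \left(- \frac{1}{15780}\right) + 26069 \cdot \frac{1}{19877} = - \frac{1}{275250540} + \frac{26069}{19877} = \frac{7175506307383}{5471154983580}$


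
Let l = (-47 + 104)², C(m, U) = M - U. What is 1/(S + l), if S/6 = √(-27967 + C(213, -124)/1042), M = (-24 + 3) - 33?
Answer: 188081/669358257 - 4*I*√1897843053/2008074771 ≈ 0.00028099 - 8.6778e-5*I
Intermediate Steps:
M = -54 (M = -21 - 33 = -54)
C(m, U) = -54 - U
S = 12*I*√1897843053/521 (S = 6*√(-27967 + (-54 - 1*(-124))/1042) = 6*√(-27967 + (-54 + 124)*(1/1042)) = 6*√(-27967 + 70*(1/1042)) = 6*√(-27967 + 35/521) = 6*√(-14570772/521) = 6*(2*I*√1897843053/521) = 12*I*√1897843053/521 ≈ 1003.4*I)
l = 3249 (l = 57² = 3249)
1/(S + l) = 1/(12*I*√1897843053/521 + 3249) = 1/(3249 + 12*I*√1897843053/521)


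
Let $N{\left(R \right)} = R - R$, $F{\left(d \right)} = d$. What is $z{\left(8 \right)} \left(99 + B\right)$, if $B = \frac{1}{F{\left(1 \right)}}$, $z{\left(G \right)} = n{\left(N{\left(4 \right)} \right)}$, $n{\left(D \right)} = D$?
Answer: $0$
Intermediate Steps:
$N{\left(R \right)} = 0$
$z{\left(G \right)} = 0$
$B = 1$ ($B = 1^{-1} = 1$)
$z{\left(8 \right)} \left(99 + B\right) = 0 \left(99 + 1\right) = 0 \cdot 100 = 0$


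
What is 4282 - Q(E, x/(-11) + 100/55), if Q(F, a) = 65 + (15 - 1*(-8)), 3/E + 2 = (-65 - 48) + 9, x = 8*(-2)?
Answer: 4194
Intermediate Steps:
x = -16
E = -3/106 (E = 3/(-2 + ((-65 - 48) + 9)) = 3/(-2 + (-113 + 9)) = 3/(-2 - 104) = 3/(-106) = 3*(-1/106) = -3/106 ≈ -0.028302)
Q(F, a) = 88 (Q(F, a) = 65 + (15 + 8) = 65 + 23 = 88)
4282 - Q(E, x/(-11) + 100/55) = 4282 - 1*88 = 4282 - 88 = 4194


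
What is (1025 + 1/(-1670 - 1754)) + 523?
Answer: 5300351/3424 ≈ 1548.0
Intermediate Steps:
(1025 + 1/(-1670 - 1754)) + 523 = (1025 + 1/(-3424)) + 523 = (1025 - 1/3424) + 523 = 3509599/3424 + 523 = 5300351/3424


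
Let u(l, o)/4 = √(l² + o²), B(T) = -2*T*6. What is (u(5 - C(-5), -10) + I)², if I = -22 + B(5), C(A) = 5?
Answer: 1764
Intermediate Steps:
B(T) = -12*T
I = -82 (I = -22 - 12*5 = -22 - 60 = -82)
u(l, o) = 4*√(l² + o²)
(u(5 - C(-5), -10) + I)² = (4*√((5 - 1*5)² + (-10)²) - 82)² = (4*√((5 - 5)² + 100) - 82)² = (4*√(0² + 100) - 82)² = (4*√(0 + 100) - 82)² = (4*√100 - 82)² = (4*10 - 82)² = (40 - 82)² = (-42)² = 1764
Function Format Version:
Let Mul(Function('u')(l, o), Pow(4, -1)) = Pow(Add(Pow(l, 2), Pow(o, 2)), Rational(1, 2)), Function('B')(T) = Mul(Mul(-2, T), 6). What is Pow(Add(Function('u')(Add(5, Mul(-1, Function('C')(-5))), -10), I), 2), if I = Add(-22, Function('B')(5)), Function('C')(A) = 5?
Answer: 1764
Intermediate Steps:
Function('B')(T) = Mul(-12, T)
I = -82 (I = Add(-22, Mul(-12, 5)) = Add(-22, -60) = -82)
Function('u')(l, o) = Mul(4, Pow(Add(Pow(l, 2), Pow(o, 2)), Rational(1, 2)))
Pow(Add(Function('u')(Add(5, Mul(-1, Function('C')(-5))), -10), I), 2) = Pow(Add(Mul(4, Pow(Add(Pow(Add(5, Mul(-1, 5)), 2), Pow(-10, 2)), Rational(1, 2))), -82), 2) = Pow(Add(Mul(4, Pow(Add(Pow(Add(5, -5), 2), 100), Rational(1, 2))), -82), 2) = Pow(Add(Mul(4, Pow(Add(Pow(0, 2), 100), Rational(1, 2))), -82), 2) = Pow(Add(Mul(4, Pow(Add(0, 100), Rational(1, 2))), -82), 2) = Pow(Add(Mul(4, Pow(100, Rational(1, 2))), -82), 2) = Pow(Add(Mul(4, 10), -82), 2) = Pow(Add(40, -82), 2) = Pow(-42, 2) = 1764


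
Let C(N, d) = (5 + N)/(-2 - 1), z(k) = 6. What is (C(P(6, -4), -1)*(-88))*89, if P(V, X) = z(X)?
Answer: 86152/3 ≈ 28717.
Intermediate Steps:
P(V, X) = 6
C(N, d) = -5/3 - N/3 (C(N, d) = (5 + N)/(-3) = (5 + N)*(-1/3) = -5/3 - N/3)
(C(P(6, -4), -1)*(-88))*89 = ((-5/3 - 1/3*6)*(-88))*89 = ((-5/3 - 2)*(-88))*89 = -11/3*(-88)*89 = (968/3)*89 = 86152/3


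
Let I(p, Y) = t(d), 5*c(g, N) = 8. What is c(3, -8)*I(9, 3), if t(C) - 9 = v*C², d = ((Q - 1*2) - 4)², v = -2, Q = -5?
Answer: -234184/5 ≈ -46837.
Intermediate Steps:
d = 121 (d = ((-5 - 1*2) - 4)² = ((-5 - 2) - 4)² = (-7 - 4)² = (-11)² = 121)
c(g, N) = 8/5 (c(g, N) = (⅕)*8 = 8/5)
t(C) = 9 - 2*C²
I(p, Y) = -29273 (I(p, Y) = 9 - 2*121² = 9 - 2*14641 = 9 - 29282 = -29273)
c(3, -8)*I(9, 3) = (8/5)*(-29273) = -234184/5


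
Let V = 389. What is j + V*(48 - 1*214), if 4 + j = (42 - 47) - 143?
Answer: -64726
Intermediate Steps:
j = -152 (j = -4 + ((42 - 47) - 143) = -4 + (-5 - 143) = -4 - 148 = -152)
j + V*(48 - 1*214) = -152 + 389*(48 - 1*214) = -152 + 389*(48 - 214) = -152 + 389*(-166) = -152 - 64574 = -64726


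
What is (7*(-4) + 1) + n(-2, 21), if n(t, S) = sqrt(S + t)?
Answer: -27 + sqrt(19) ≈ -22.641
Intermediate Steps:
(7*(-4) + 1) + n(-2, 21) = (7*(-4) + 1) + sqrt(21 - 2) = (-28 + 1) + sqrt(19) = -27 + sqrt(19)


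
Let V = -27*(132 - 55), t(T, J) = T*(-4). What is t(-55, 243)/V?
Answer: -20/189 ≈ -0.10582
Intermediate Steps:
t(T, J) = -4*T
V = -2079 (V = -27*77 = -2079)
t(-55, 243)/V = -4*(-55)/(-2079) = 220*(-1/2079) = -20/189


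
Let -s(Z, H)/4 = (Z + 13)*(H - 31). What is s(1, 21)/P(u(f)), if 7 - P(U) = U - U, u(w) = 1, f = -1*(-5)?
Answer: 80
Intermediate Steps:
f = 5
s(Z, H) = -4*(-31 + H)*(13 + Z) (s(Z, H) = -4*(Z + 13)*(H - 31) = -4*(13 + Z)*(-31 + H) = -4*(-31 + H)*(13 + Z))
P(U) = 7 (P(U) = 7 - (U - U) = 7 - 1*0 = 7 + 0 = 7)
s(1, 21)/P(u(f)) = (1612 - 52*21 + 124*1 - 4*21*1)/7 = (1612 - 1092 + 124 - 84)*(⅐) = 560*(⅐) = 80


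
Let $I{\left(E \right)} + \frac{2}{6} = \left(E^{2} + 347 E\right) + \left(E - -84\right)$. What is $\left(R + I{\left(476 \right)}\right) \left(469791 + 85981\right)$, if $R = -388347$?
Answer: $\frac{6603682904}{3} \approx 2.2012 \cdot 10^{9}$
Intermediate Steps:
$I{\left(E \right)} = \frac{251}{3} + E^{2} + 348 E$ ($I{\left(E \right)} = - \frac{1}{3} + \left(\left(E^{2} + 347 E\right) + \left(E - -84\right)\right) = - \frac{1}{3} + \left(\left(E^{2} + 347 E\right) + \left(E + 84\right)\right) = - \frac{1}{3} + \left(\left(E^{2} + 347 E\right) + \left(84 + E\right)\right) = - \frac{1}{3} + \left(84 + E^{2} + 348 E\right) = \frac{251}{3} + E^{2} + 348 E$)
$\left(R + I{\left(476 \right)}\right) \left(469791 + 85981\right) = \left(-388347 + \left(\frac{251}{3} + 476^{2} + 348 \cdot 476\right)\right) \left(469791 + 85981\right) = \left(-388347 + \left(\frac{251}{3} + 226576 + 165648\right)\right) 555772 = \left(-388347 + \frac{1176923}{3}\right) 555772 = \frac{11882}{3} \cdot 555772 = \frac{6603682904}{3}$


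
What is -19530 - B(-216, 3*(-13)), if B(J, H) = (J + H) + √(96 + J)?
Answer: -19275 - 2*I*√30 ≈ -19275.0 - 10.954*I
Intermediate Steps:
B(J, H) = H + J + √(96 + J) (B(J, H) = (H + J) + √(96 + J) = H + J + √(96 + J))
-19530 - B(-216, 3*(-13)) = -19530 - (3*(-13) - 216 + √(96 - 216)) = -19530 - (-39 - 216 + √(-120)) = -19530 - (-39 - 216 + 2*I*√30) = -19530 - (-255 + 2*I*√30) = -19530 + (255 - 2*I*√30) = -19275 - 2*I*√30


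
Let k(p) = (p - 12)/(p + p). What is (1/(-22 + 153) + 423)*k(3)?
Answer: -83121/131 ≈ -634.51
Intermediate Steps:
k(p) = (-12 + p)/(2*p) (k(p) = (-12 + p)/((2*p)) = (-12 + p)*(1/(2*p)) = (-12 + p)/(2*p))
(1/(-22 + 153) + 423)*k(3) = (1/(-22 + 153) + 423)*((1/2)*(-12 + 3)/3) = (1/131 + 423)*((1/2)*(1/3)*(-9)) = (1/131 + 423)*(-3/2) = (55414/131)*(-3/2) = -83121/131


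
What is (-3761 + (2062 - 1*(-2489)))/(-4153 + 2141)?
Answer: -395/1006 ≈ -0.39264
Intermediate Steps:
(-3761 + (2062 - 1*(-2489)))/(-4153 + 2141) = (-3761 + (2062 + 2489))/(-2012) = (-3761 + 4551)*(-1/2012) = 790*(-1/2012) = -395/1006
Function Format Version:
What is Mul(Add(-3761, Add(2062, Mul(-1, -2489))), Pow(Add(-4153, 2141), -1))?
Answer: Rational(-395, 1006) ≈ -0.39264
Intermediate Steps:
Mul(Add(-3761, Add(2062, Mul(-1, -2489))), Pow(Add(-4153, 2141), -1)) = Mul(Add(-3761, Add(2062, 2489)), Pow(-2012, -1)) = Mul(Add(-3761, 4551), Rational(-1, 2012)) = Mul(790, Rational(-1, 2012)) = Rational(-395, 1006)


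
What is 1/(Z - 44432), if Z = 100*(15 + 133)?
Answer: -1/29632 ≈ -3.3747e-5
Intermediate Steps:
Z = 14800 (Z = 100*148 = 14800)
1/(Z - 44432) = 1/(14800 - 44432) = 1/(-29632) = -1/29632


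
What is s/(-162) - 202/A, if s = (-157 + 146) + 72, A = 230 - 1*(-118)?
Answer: -2248/2349 ≈ -0.95700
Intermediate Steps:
A = 348 (A = 230 + 118 = 348)
s = 61 (s = -11 + 72 = 61)
s/(-162) - 202/A = 61/(-162) - 202/348 = 61*(-1/162) - 202*1/348 = -61/162 - 101/174 = -2248/2349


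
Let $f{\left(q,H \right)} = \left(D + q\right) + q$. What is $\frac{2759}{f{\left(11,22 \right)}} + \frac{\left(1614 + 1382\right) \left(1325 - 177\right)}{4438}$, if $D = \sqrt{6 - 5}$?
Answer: $\frac{6525059}{7291} \approx 894.95$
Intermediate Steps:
$D = 1$ ($D = \sqrt{1} = 1$)
$f{\left(q,H \right)} = 1 + 2 q$ ($f{\left(q,H \right)} = \left(1 + q\right) + q = 1 + 2 q$)
$\frac{2759}{f{\left(11,22 \right)}} + \frac{\left(1614 + 1382\right) \left(1325 - 177\right)}{4438} = \frac{2759}{1 + 2 \cdot 11} + \frac{\left(1614 + 1382\right) \left(1325 - 177\right)}{4438} = \frac{2759}{1 + 22} + 2996 \cdot 1148 \cdot \frac{1}{4438} = \frac{2759}{23} + 3439408 \cdot \frac{1}{4438} = 2759 \cdot \frac{1}{23} + \frac{245672}{317} = \frac{2759}{23} + \frac{245672}{317} = \frac{6525059}{7291}$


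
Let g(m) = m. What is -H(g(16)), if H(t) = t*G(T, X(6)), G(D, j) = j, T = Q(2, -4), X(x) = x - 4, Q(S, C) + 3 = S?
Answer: -32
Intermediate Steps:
Q(S, C) = -3 + S
X(x) = -4 + x
T = -1 (T = -3 + 2 = -1)
H(t) = 2*t (H(t) = t*(-4 + 6) = t*2 = 2*t)
-H(g(16)) = -2*16 = -1*32 = -32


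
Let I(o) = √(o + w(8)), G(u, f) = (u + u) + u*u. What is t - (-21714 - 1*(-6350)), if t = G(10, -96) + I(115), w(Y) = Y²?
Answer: 15484 + √179 ≈ 15497.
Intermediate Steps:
G(u, f) = u² + 2*u (G(u, f) = 2*u + u² = u² + 2*u)
I(o) = √(64 + o) (I(o) = √(o + 8²) = √(o + 64) = √(64 + o))
t = 120 + √179 (t = 10*(2 + 10) + √(64 + 115) = 10*12 + √179 = 120 + √179 ≈ 133.38)
t - (-21714 - 1*(-6350)) = (120 + √179) - (-21714 - 1*(-6350)) = (120 + √179) - (-21714 + 6350) = (120 + √179) - 1*(-15364) = (120 + √179) + 15364 = 15484 + √179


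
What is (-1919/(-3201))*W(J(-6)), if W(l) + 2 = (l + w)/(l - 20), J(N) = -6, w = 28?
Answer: -71003/41613 ≈ -1.7063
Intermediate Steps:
W(l) = -2 + (28 + l)/(-20 + l) (W(l) = -2 + (l + 28)/(l - 20) = -2 + (28 + l)/(-20 + l))
(-1919/(-3201))*W(J(-6)) = (-1919/(-3201))*((68 - 1*(-6))/(-20 - 6)) = (-1919*(-1/3201))*((68 + 6)/(-26)) = 1919*(-1/26*74)/3201 = (1919/3201)*(-37/13) = -71003/41613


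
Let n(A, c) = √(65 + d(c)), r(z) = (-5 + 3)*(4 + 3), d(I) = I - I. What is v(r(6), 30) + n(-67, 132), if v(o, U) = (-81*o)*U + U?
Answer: 34050 + √65 ≈ 34058.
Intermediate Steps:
d(I) = 0
r(z) = -14 (r(z) = -2*7 = -14)
n(A, c) = √65 (n(A, c) = √(65 + 0) = √65)
v(o, U) = U - 81*U*o (v(o, U) = -81*U*o + U = U - 81*U*o)
v(r(6), 30) + n(-67, 132) = 30*(1 - 81*(-14)) + √65 = 30*(1 + 1134) + √65 = 30*1135 + √65 = 34050 + √65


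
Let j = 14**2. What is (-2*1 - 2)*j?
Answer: -784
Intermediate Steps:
j = 196
(-2*1 - 2)*j = (-2*1 - 2)*196 = (-2 - 2)*196 = -4*196 = -784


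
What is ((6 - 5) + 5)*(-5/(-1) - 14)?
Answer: -54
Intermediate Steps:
((6 - 5) + 5)*(-5/(-1) - 14) = (1 + 5)*(-5*(-1) - 14) = 6*(5 - 14) = 6*(-9) = -54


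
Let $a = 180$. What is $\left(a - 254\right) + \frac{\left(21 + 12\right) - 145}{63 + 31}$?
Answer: $- \frac{3534}{47} \approx -75.192$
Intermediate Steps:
$\left(a - 254\right) + \frac{\left(21 + 12\right) - 145}{63 + 31} = \left(180 - 254\right) + \frac{\left(21 + 12\right) - 145}{63 + 31} = -74 + \frac{33 - 145}{94} = -74 - \frac{56}{47} = - \frac{3534}{47}$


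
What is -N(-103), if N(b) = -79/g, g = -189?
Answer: -79/189 ≈ -0.41799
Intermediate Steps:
N(b) = 79/189 (N(b) = -79/(-189) = -79*(-1/189) = 79/189)
-N(-103) = -1*79/189 = -79/189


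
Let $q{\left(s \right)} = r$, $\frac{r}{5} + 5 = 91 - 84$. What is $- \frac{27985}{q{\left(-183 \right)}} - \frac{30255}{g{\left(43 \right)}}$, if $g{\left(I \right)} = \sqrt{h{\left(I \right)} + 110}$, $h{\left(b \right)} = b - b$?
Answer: $- \frac{5597}{2} - \frac{6051 \sqrt{110}}{22} \approx -5683.2$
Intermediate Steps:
$h{\left(b \right)} = 0$
$r = 10$ ($r = -25 + 5 \left(91 - 84\right) = -25 + 5 \cdot 7 = -25 + 35 = 10$)
$q{\left(s \right)} = 10$
$g{\left(I \right)} = \sqrt{110}$ ($g{\left(I \right)} = \sqrt{0 + 110} = \sqrt{110}$)
$- \frac{27985}{q{\left(-183 \right)}} - \frac{30255}{g{\left(43 \right)}} = - \frac{27985}{10} - \frac{30255}{\sqrt{110}} = \left(-27985\right) \frac{1}{10} - 30255 \frac{\sqrt{110}}{110} = - \frac{5597}{2} - \frac{6051 \sqrt{110}}{22}$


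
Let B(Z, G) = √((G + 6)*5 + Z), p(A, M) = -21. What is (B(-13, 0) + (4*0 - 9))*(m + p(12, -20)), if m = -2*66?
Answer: 1377 - 153*√17 ≈ 746.17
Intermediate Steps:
B(Z, G) = √(30 + Z + 5*G) (B(Z, G) = √((6 + G)*5 + Z) = √((30 + 5*G) + Z) = √(30 + Z + 5*G))
m = -132
(B(-13, 0) + (4*0 - 9))*(m + p(12, -20)) = (√(30 - 13 + 5*0) + (4*0 - 9))*(-132 - 21) = (√(30 - 13 + 0) + (0 - 9))*(-153) = (√17 - 9)*(-153) = (-9 + √17)*(-153) = 1377 - 153*√17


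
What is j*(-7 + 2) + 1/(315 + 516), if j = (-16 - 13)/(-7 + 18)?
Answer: 120506/9141 ≈ 13.183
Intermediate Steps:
j = -29/11 ≈ -2.6364
j*(-7 + 2) + 1/(315 + 516) = -29*(-7 + 2)/11 + 1/(315 + 516) = -29/11*(-5) + 1/831 = 145/11 + 1/831 = 120506/9141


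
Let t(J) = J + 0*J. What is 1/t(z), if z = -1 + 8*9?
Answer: 1/71 ≈ 0.014085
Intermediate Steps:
z = 71 (z = -1 + 72 = 71)
t(J) = J (t(J) = J + 0 = J)
1/t(z) = 1/71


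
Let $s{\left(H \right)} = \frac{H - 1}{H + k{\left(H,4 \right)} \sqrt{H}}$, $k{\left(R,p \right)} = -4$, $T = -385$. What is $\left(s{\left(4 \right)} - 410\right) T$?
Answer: $\frac{632555}{4} \approx 1.5814 \cdot 10^{5}$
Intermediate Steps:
$s{\left(H \right)} = \frac{-1 + H}{H - 4 \sqrt{H}}$ ($s{\left(H \right)} = \frac{H - 1}{H - 4 \sqrt{H}} = \frac{-1 + H}{H - 4 \sqrt{H}}$)
$\left(s{\left(4 \right)} - 410\right) T = \left(\frac{-1 + 4}{4 - 4 \sqrt{4}} - 410\right) \left(-385\right) = \left(\frac{1}{4 - 8} \cdot 3 - 410\right) \left(-385\right) = \left(\frac{1}{-4} \cdot 3 - 410\right) \left(-385\right) = \left(\left(- \frac{1}{4}\right) 3 - 410\right) \left(-385\right) = \left(- \frac{3}{4} - 410\right) \left(-385\right) = \left(- \frac{1643}{4}\right) \left(-385\right) = \frac{632555}{4}$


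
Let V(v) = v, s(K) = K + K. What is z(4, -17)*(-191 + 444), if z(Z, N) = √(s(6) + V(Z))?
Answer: 1012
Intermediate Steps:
s(K) = 2*K
z(Z, N) = √(12 + Z) (z(Z, N) = √(2*6 + Z) = √(12 + Z))
z(4, -17)*(-191 + 444) = √(12 + 4)*(-191 + 444) = √16*253 = 4*253 = 1012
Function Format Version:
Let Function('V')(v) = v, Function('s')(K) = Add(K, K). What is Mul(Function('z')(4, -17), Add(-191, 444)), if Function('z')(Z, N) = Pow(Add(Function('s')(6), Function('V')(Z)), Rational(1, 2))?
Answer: 1012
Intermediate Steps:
Function('s')(K) = Mul(2, K)
Function('z')(Z, N) = Pow(Add(12, Z), Rational(1, 2)) (Function('z')(Z, N) = Pow(Add(Mul(2, 6), Z), Rational(1, 2)) = Pow(Add(12, Z), Rational(1, 2)))
Mul(Function('z')(4, -17), Add(-191, 444)) = Mul(Pow(Add(12, 4), Rational(1, 2)), Add(-191, 444)) = Mul(Pow(16, Rational(1, 2)), 253) = Mul(4, 253) = 1012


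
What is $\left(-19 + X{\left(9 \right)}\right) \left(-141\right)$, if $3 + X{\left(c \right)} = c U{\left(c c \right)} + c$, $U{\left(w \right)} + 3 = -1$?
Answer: $6909$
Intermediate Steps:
$U{\left(w \right)} = -4$ ($U{\left(w \right)} = -3 - 1 = -4$)
$X{\left(c \right)} = -3 - 3 c$ ($X{\left(c \right)} = -3 + \left(c \left(-4\right) + c\right) = -3 + \left(- 4 c + c\right) = -3 - 3 c$)
$\left(-19 + X{\left(9 \right)}\right) \left(-141\right) = \left(-19 - 30\right) \left(-141\right) = \left(-49\right) \left(-141\right) = 6909$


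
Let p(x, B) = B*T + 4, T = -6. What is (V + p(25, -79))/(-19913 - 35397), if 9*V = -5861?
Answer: 1559/497790 ≈ 0.0031318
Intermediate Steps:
V = -5861/9 (V = (1/9)*(-5861) = -5861/9 ≈ -651.22)
p(x, B) = 4 - 6*B (p(x, B) = B*(-6) + 4 = -6*B + 4 = 4 - 6*B)
(V + p(25, -79))/(-19913 - 35397) = (-5861/9 + (4 - 6*(-79)))/(-19913 - 35397) = (-5861/9 + (4 + 474))/(-55310) = (-5861/9 + 478)*(-1/55310) = -1559/9*(-1/55310) = 1559/497790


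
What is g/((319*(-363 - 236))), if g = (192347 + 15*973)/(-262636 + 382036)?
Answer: -103471/11407535700 ≈ -9.0704e-6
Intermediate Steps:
g = 103471/59700 (g = (192347 + 14595)/119400 = 206942*(1/119400) = 103471/59700 ≈ 1.7332)
g/((319*(-363 - 236))) = 103471/(59700*((319*(-363 - 236)))) = 103471/(59700*((319*(-599)))) = (103471/59700)/(-191081) = (103471/59700)*(-1/191081) = -103471/11407535700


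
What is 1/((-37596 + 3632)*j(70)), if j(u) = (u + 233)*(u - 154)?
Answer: 1/864451728 ≈ 1.1568e-9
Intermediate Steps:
j(u) = (-154 + u)*(233 + u) (j(u) = (233 + u)*(-154 + u) = (-154 + u)*(233 + u))
1/((-37596 + 3632)*j(70)) = 1/((-37596 + 3632)*(-35882 + 70² + 79*70)) = 1/((-33964)*(-35882 + 4900 + 5530)) = -1/33964/(-25452) = -1/33964*(-1/25452) = 1/864451728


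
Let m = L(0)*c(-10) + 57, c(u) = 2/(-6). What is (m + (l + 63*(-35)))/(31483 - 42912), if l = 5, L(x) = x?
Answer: 2143/11429 ≈ 0.18751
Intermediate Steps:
c(u) = -⅓ (c(u) = 2*(-⅙) = -⅓)
m = 57 (m = 0*(-⅓) + 57 = 0 + 57 = 57)
(m + (l + 63*(-35)))/(31483 - 42912) = (57 + (5 + 63*(-35)))/(31483 - 42912) = (57 + (5 - 2205))/(-11429) = (57 - 2200)*(-1/11429) = -2143*(-1/11429) = 2143/11429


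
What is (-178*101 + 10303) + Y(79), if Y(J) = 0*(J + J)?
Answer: -7675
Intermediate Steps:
Y(J) = 0 (Y(J) = 0*(2*J) = 0)
(-178*101 + 10303) + Y(79) = (-178*101 + 10303) + 0 = (-17978 + 10303) + 0 = -7675 + 0 = -7675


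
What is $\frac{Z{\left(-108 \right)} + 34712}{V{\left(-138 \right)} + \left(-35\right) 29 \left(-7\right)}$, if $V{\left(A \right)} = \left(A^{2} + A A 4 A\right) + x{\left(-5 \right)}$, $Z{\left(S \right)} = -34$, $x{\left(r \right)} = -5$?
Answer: $- \frac{17339}{5243072} \approx -0.003307$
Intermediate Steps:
$V{\left(A \right)} = -5 + A^{2} + 4 A^{3}$ ($V{\left(A \right)} = \left(A^{2} + A A 4 A\right) - 5 = \left(A^{2} + A^{2} \cdot 4 A\right) - 5 = \left(A^{2} + 4 A^{2} A\right) - 5 = \left(A^{2} + 4 A^{3}\right) - 5 = -5 + A^{2} + 4 A^{3}$)
$\frac{Z{\left(-108 \right)} + 34712}{V{\left(-138 \right)} + \left(-35\right) 29 \left(-7\right)} = \frac{-34 + 34712}{\left(-5 + \left(-138\right)^{2} + 4 \left(-138\right)^{3}\right) + \left(-35\right) 29 \left(-7\right)} = \frac{34678}{\left(-5 + 19044 + 4 \left(-2628072\right)\right) - -7105} = \frac{34678}{\left(-5 + 19044 - 10512288\right) + 7105} = \frac{34678}{-10493249 + 7105} = \frac{34678}{-10486144} = 34678 \left(- \frac{1}{10486144}\right) = - \frac{17339}{5243072}$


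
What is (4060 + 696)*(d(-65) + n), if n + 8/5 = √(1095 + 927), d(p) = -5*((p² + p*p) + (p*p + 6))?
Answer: -1507808948/5 + 4756*√2022 ≈ -3.0135e+8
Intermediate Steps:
d(p) = -30 - 15*p² (d(p) = -5*((p² + p²) + (p² + 6)) = -5*(2*p² + (6 + p²)) = -5*(6 + 3*p²) = -30 - 15*p²)
n = -8/5 + √2022 (n = -8/5 + √(1095 + 927) = -8/5 + √2022 ≈ 43.367)
(4060 + 696)*(d(-65) + n) = (4060 + 696)*((-30 - 15*(-65)²) + (-8/5 + √2022)) = 4756*((-30 - 15*4225) + (-8/5 + √2022)) = 4756*((-30 - 63375) + (-8/5 + √2022)) = 4756*(-63405 + (-8/5 + √2022)) = 4756*(-317033/5 + √2022) = -1507808948/5 + 4756*√2022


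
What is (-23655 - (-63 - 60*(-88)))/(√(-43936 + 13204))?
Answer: 4812*I*√7683/2561 ≈ 164.7*I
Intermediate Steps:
(-23655 - (-63 - 60*(-88)))/(√(-43936 + 13204)) = (-23655 - (-63 + 5280))/(√(-30732)) = (-23655 - 1*5217)/((2*I*√7683)) = (-23655 - 5217)*(-I*√7683/15366) = -(-4812)*I*√7683/2561 = 4812*I*√7683/2561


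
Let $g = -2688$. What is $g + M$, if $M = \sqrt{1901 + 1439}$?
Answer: $-2688 + 2 \sqrt{835} \approx -2630.2$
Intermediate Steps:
$M = 2 \sqrt{835}$ ($M = \sqrt{3340} = 2 \sqrt{835} \approx 57.793$)
$g + M = -2688 + 2 \sqrt{835}$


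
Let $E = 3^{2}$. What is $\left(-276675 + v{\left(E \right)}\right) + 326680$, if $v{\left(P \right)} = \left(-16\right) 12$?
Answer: $49813$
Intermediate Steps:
$E = 9$
$v{\left(P \right)} = -192$
$\left(-276675 + v{\left(E \right)}\right) + 326680 = \left(-276675 - 192\right) + 326680 = -276867 + 326680 = 49813$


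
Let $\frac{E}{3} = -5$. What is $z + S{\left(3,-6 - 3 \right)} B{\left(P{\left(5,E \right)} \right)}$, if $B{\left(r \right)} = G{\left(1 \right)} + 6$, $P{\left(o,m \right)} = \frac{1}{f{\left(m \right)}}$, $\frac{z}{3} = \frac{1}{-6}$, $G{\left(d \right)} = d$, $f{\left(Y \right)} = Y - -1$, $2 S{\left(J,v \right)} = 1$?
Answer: $3$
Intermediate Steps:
$S{\left(J,v \right)} = \frac{1}{2}$ ($S{\left(J,v \right)} = \frac{1}{2} \cdot 1 = \frac{1}{2}$)
$f{\left(Y \right)} = 1 + Y$ ($f{\left(Y \right)} = Y + 1 = 1 + Y$)
$z = - \frac{1}{2}$ ($z = \frac{3}{-6} = 3 \left(- \frac{1}{6}\right) = - \frac{1}{2} \approx -0.5$)
$E = -15$ ($E = 3 \left(-5\right) = -15$)
$P{\left(o,m \right)} = \frac{1}{1 + m}$
$B{\left(r \right)} = 7$ ($B{\left(r \right)} = 1 + 6 = 7$)
$z + S{\left(3,-6 - 3 \right)} B{\left(P{\left(5,E \right)} \right)} = - \frac{1}{2} + \frac{1}{2} \cdot 7 = - \frac{1}{2} + \frac{7}{2} = 3$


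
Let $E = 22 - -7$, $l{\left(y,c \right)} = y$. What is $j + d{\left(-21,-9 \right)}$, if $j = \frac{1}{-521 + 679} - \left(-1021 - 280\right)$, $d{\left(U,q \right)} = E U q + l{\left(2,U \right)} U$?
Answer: $\frac{1064921}{158} \approx 6740.0$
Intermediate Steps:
$E = 29$ ($E = 22 + 7 = 29$)
$d{\left(U,q \right)} = 2 U + 29 U q$ ($d{\left(U,q \right)} = 29 U q + 2 U = 2 U + 29 U q$)
$j = \frac{205559}{158}$ ($j = \frac{1}{158} - -1301 = \frac{1}{158} + 1301 = \frac{205559}{158} \approx 1301.0$)
$j + d{\left(-21,-9 \right)} = \frac{205559}{158} - 21 \left(2 + 29 \left(-9\right)\right) = \frac{205559}{158} - 21 \left(2 - 261\right) = \frac{205559}{158} - -5439 = \frac{205559}{158} + 5439 = \frac{1064921}{158}$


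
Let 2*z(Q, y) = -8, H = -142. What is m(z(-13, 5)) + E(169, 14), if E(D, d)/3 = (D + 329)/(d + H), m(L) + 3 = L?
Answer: -1195/64 ≈ -18.672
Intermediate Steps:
z(Q, y) = -4 (z(Q, y) = (½)*(-8) = -4)
m(L) = -3 + L
E(D, d) = 3*(329 + D)/(-142 + d) (E(D, d) = 3*((D + 329)/(d - 142)) = 3*((329 + D)/(-142 + d)) = 3*(329 + D)/(-142 + d))
m(z(-13, 5)) + E(169, 14) = (-3 - 4) + 3*(329 + 169)/(-142 + 14) = -7 + 3*498/(-128) = -7 + 3*(-1/128)*498 = -7 - 747/64 = -1195/64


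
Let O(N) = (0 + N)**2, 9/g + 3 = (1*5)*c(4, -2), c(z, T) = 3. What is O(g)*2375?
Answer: 21375/16 ≈ 1335.9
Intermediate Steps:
g = 3/4 (g = 9/(-3 + (1*5)*3) = 9/(-3 + 5*3) = 9/(-3 + 15) = 9/12 = 9*(1/12) = 3/4 ≈ 0.75000)
O(N) = N**2
O(g)*2375 = (3/4)**2*2375 = (9/16)*2375 = 21375/16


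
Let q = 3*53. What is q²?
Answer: 25281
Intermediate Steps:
q = 159
q² = 159² = 25281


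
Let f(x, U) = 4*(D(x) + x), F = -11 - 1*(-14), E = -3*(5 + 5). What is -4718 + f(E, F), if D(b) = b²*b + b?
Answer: -112958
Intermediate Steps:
E = -30 (E = -3*10 = -30)
D(b) = b + b³ (D(b) = b³ + b = b + b³)
F = 3 (F = -11 + 14 = 3)
f(x, U) = 4*x³ + 8*x (f(x, U) = 4*((x + x³) + x) = 4*(x³ + 2*x) = 4*x³ + 8*x)
-4718 + f(E, F) = -4718 + 4*(-30)*(2 + (-30)²) = -4718 + 4*(-30)*(2 + 900) = -4718 + 4*(-30)*902 = -4718 - 108240 = -112958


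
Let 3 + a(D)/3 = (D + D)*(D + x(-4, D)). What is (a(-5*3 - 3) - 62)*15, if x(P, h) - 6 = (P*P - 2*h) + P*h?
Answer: -182505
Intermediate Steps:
x(P, h) = 6 + P² - 2*h + P*h (x(P, h) = 6 + ((P*P - 2*h) + P*h) = 6 + ((P² - 2*h) + P*h) = 6 + (P² - 2*h + P*h) = 6 + P² - 2*h + P*h)
a(D) = -9 + 6*D*(22 - 5*D) (a(D) = -9 + 3*((D + D)*(D + (6 + (-4)² - 2*D - 4*D))) = -9 + 3*((2*D)*(D + (6 + 16 - 2*D - 4*D))) = -9 + 3*((2*D)*(D + (22 - 6*D))) = -9 + 3*((2*D)*(22 - 5*D)) = -9 + 3*(2*D*(22 - 5*D)) = -9 + 6*D*(22 - 5*D))
(a(-5*3 - 3) - 62)*15 = ((-9 - 30*(-5*3 - 3)² + 132*(-5*3 - 3)) - 62)*15 = ((-9 - 30*(-15 - 3)² + 132*(-15 - 3)) - 62)*15 = ((-9 - 30*(-18)² + 132*(-18)) - 62)*15 = ((-9 - 30*324 - 2376) - 62)*15 = ((-9 - 9720 - 2376) - 62)*15 = (-12105 - 62)*15 = -12167*15 = -182505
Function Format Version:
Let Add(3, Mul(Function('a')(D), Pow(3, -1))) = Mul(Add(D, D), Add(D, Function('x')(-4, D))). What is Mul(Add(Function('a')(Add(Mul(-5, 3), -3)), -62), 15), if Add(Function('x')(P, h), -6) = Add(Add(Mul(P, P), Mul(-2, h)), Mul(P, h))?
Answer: -182505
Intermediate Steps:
Function('x')(P, h) = Add(6, Pow(P, 2), Mul(-2, h), Mul(P, h)) (Function('x')(P, h) = Add(6, Add(Add(Mul(P, P), Mul(-2, h)), Mul(P, h))) = Add(6, Add(Add(Pow(P, 2), Mul(-2, h)), Mul(P, h))) = Add(6, Add(Pow(P, 2), Mul(-2, h), Mul(P, h))) = Add(6, Pow(P, 2), Mul(-2, h), Mul(P, h)))
Function('a')(D) = Add(-9, Mul(6, D, Add(22, Mul(-5, D)))) (Function('a')(D) = Add(-9, Mul(3, Mul(Add(D, D), Add(D, Add(6, Pow(-4, 2), Mul(-2, D), Mul(-4, D)))))) = Add(-9, Mul(3, Mul(Mul(2, D), Add(D, Add(6, 16, Mul(-2, D), Mul(-4, D)))))) = Add(-9, Mul(3, Mul(Mul(2, D), Add(D, Add(22, Mul(-6, D)))))) = Add(-9, Mul(3, Mul(Mul(2, D), Add(22, Mul(-5, D))))) = Add(-9, Mul(3, Mul(2, D, Add(22, Mul(-5, D))))) = Add(-9, Mul(6, D, Add(22, Mul(-5, D)))))
Mul(Add(Function('a')(Add(Mul(-5, 3), -3)), -62), 15) = Mul(Add(Add(-9, Mul(-30, Pow(Add(Mul(-5, 3), -3), 2)), Mul(132, Add(Mul(-5, 3), -3))), -62), 15) = Mul(Add(Add(-9, Mul(-30, Pow(Add(-15, -3), 2)), Mul(132, Add(-15, -3))), -62), 15) = Mul(Add(Add(-9, Mul(-30, Pow(-18, 2)), Mul(132, -18)), -62), 15) = Mul(Add(Add(-9, Mul(-30, 324), -2376), -62), 15) = Mul(Add(Add(-9, -9720, -2376), -62), 15) = Mul(Add(-12105, -62), 15) = Mul(-12167, 15) = -182505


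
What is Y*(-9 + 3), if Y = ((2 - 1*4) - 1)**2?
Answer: -54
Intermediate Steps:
Y = 9 (Y = ((2 - 4) - 1)**2 = (-2 - 1)**2 = (-3)**2 = 9)
Y*(-9 + 3) = 9*(-9 + 3) = 9*(-6) = -54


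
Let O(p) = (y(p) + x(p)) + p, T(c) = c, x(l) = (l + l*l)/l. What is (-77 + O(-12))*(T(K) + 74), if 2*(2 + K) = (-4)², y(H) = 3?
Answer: -7760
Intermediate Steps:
K = 6 (K = -2 + (½)*(-4)² = -2 + (½)*16 = -2 + 8 = 6)
x(l) = (l + l²)/l
O(p) = 4 + 2*p (O(p) = (3 + (1 + p)) + p = (4 + p) + p = 4 + 2*p)
(-77 + O(-12))*(T(K) + 74) = (-77 + (4 + 2*(-12)))*(6 + 74) = (-77 + (4 - 24))*80 = (-77 - 20)*80 = -97*80 = -7760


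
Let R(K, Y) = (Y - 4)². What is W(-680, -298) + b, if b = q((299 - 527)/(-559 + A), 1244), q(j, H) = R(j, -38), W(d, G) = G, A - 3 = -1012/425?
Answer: 1466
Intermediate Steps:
A = 263/425 (A = 3 - 1012/425 = 263/425 ≈ 0.61882)
R(K, Y) = (-4 + Y)²
q(j, H) = 1764 (q(j, H) = (-4 - 38)² = (-42)² = 1764)
b = 1764
W(-680, -298) + b = -298 + 1764 = 1466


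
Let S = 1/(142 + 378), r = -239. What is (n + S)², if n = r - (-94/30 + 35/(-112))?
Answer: 540111815929/9734400 ≈ 55485.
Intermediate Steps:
n = -56533/240 (n = -239 - (-94/30 + 35/(-112)) = -239 - (-94*1/30 + 35*(-1/112)) = -239 - (-47/15 - 5/16) = -239 - 1*(-827/240) = -239 + 827/240 = -56533/240 ≈ -235.55)
S = 1/520 ≈ 0.0019231
(n + S)² = (-56533/240 + 1/520)² = (-734923/3120)² = 540111815929/9734400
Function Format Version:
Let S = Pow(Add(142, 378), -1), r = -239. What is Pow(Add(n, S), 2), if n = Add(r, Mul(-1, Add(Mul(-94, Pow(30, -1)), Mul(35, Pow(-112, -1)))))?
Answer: Rational(540111815929, 9734400) ≈ 55485.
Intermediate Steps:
n = Rational(-56533, 240) (n = Add(-239, Mul(-1, Add(Mul(-94, Pow(30, -1)), Mul(35, Pow(-112, -1))))) = Add(-239, Mul(-1, Add(Mul(-94, Rational(1, 30)), Mul(35, Rational(-1, 112))))) = Add(-239, Mul(-1, Add(Rational(-47, 15), Rational(-5, 16)))) = Add(-239, Mul(-1, Rational(-827, 240))) = Add(-239, Rational(827, 240)) = Rational(-56533, 240) ≈ -235.55)
S = Rational(1, 520) (S = Pow(520, -1) = Rational(1, 520) ≈ 0.0019231)
Pow(Add(n, S), 2) = Pow(Add(Rational(-56533, 240), Rational(1, 520)), 2) = Pow(Rational(-734923, 3120), 2) = Rational(540111815929, 9734400)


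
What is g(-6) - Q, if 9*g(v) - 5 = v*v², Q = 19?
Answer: -382/9 ≈ -42.444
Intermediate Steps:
g(v) = 5/9 + v³/9 (g(v) = 5/9 + (v*v²)/9 = 5/9 + v³/9)
g(-6) - Q = (5/9 + (⅑)*(-6)³) - 1*19 = (5/9 + (⅑)*(-216)) - 19 = (5/9 - 24) - 19 = -211/9 - 19 = -382/9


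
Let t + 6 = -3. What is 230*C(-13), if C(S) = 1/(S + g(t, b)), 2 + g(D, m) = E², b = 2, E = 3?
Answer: -115/3 ≈ -38.333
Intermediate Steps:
t = -9 (t = -6 - 3 = -9)
g(D, m) = 7 (g(D, m) = -2 + 3² = -2 + 9 = 7)
C(S) = 1/(7 + S) (C(S) = 1/(S + 7) = 1/(7 + S))
230*C(-13) = 230/(7 - 13) = 230/(-6) = 230*(-⅙) = -115/3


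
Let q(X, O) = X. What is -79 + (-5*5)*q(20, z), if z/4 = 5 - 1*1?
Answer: -579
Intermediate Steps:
z = 16 (z = 4*(5 - 1*1) = 4*(5 - 1) = 4*4 = 16)
-79 + (-5*5)*q(20, z) = -79 - 5*5*20 = -79 - 25*20 = -79 - 500 = -579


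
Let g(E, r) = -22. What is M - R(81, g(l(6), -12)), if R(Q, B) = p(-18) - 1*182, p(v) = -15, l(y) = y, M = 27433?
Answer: 27630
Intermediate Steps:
R(Q, B) = -197 (R(Q, B) = -15 - 1*182 = -15 - 182 = -197)
M - R(81, g(l(6), -12)) = 27433 - 1*(-197) = 27433 + 197 = 27630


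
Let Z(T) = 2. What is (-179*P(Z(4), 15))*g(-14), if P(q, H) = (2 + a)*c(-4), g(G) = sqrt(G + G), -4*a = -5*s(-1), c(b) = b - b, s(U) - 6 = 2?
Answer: 0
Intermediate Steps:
s(U) = 8 (s(U) = 6 + 2 = 8)
c(b) = 0
a = 10 (a = -(-5)*8/4 = -1/4*(-40) = 10)
g(G) = sqrt(2)*sqrt(G) (g(G) = sqrt(2*G) = sqrt(2)*sqrt(G))
P(q, H) = 0 (P(q, H) = (2 + 10)*0 = 12*0 = 0)
(-179*P(Z(4), 15))*g(-14) = (-179*0)*(sqrt(2)*sqrt(-14)) = 0*(sqrt(2)*(I*sqrt(14))) = 0*(2*I*sqrt(7)) = 0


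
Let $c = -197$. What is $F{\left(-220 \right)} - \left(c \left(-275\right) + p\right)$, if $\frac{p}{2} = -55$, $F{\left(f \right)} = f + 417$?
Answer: $-53868$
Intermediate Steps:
$F{\left(f \right)} = 417 + f$
$p = -110$ ($p = 2 \left(-55\right) = -110$)
$F{\left(-220 \right)} - \left(c \left(-275\right) + p\right) = \left(417 - 220\right) - \left(\left(-197\right) \left(-275\right) - 110\right) = 197 - \left(54175 - 110\right) = 197 - 54065 = -53868$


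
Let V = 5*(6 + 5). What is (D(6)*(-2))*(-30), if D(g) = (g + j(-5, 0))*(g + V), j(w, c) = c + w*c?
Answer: 21960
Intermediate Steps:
j(w, c) = c + c*w
V = 55 (V = 5*11 = 55)
D(g) = g*(55 + g) (D(g) = (g + 0*(1 - 5))*(g + 55) = (g + 0*(-4))*(55 + g) = (g + 0)*(55 + g) = g*(55 + g))
(D(6)*(-2))*(-30) = ((6*(55 + 6))*(-2))*(-30) = ((6*61)*(-2))*(-30) = (366*(-2))*(-30) = -732*(-30) = 21960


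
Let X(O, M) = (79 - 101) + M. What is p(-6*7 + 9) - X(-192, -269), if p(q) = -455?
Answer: -164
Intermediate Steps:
X(O, M) = -22 + M
p(-6*7 + 9) - X(-192, -269) = -455 - (-22 - 269) = -455 - 1*(-291) = -455 + 291 = -164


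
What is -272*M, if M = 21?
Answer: -5712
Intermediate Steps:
-272*M = -272*21 = -5712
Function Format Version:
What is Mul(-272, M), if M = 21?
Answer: -5712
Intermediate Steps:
Mul(-272, M) = Mul(-272, 21) = -5712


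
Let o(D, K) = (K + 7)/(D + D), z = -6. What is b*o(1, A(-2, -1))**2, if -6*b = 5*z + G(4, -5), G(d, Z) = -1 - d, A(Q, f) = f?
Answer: 105/2 ≈ 52.500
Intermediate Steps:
o(D, K) = (7 + K)/(2*D) (o(D, K) = (7 + K)/((2*D)) = (7 + K)*(1/(2*D)) = (7 + K)/(2*D))
b = 35/6 (b = -(5*(-6) + (-1 - 1*4))/6 = -(-30 + (-1 - 4))/6 = -(-30 - 5)/6 = -1/6*(-35) = 35/6 ≈ 5.8333)
b*o(1, A(-2, -1))**2 = 35*((1/2)*(7 - 1)/1)**2/6 = 35*((1/2)*1*6)**2/6 = (35/6)*3**2 = (35/6)*9 = 105/2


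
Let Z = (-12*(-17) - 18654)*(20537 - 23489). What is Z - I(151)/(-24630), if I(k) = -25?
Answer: 268291634395/4926 ≈ 5.4464e+7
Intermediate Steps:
Z = 54464400 (Z = (204 - 18654)*(-2952) = -18450*(-2952) = 54464400)
Z - I(151)/(-24630) = 54464400 - (-25)/(-24630) = 54464400 - (-25)*(-1)/24630 = 54464400 - 1*5/4926 = 54464400 - 5/4926 = 268291634395/4926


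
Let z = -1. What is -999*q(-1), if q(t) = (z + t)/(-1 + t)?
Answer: -999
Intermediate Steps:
q(t) = 1 (q(t) = (-1 + t)/(-1 + t) = 1)
-999*q(-1) = -999*1 = -999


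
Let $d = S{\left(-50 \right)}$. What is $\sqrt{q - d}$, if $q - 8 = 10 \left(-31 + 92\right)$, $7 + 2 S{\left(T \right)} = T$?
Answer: $\frac{\sqrt{2586}}{2} \approx 25.426$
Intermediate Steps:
$S{\left(T \right)} = - \frac{7}{2} + \frac{T}{2}$
$d = - \frac{57}{2}$ ($d = - \frac{7}{2} + \frac{1}{2} \left(-50\right) = - \frac{7}{2} - 25 = - \frac{57}{2} \approx -28.5$)
$q = 618$ ($q = 8 + 10 \left(-31 + 92\right) = 8 + 10 \cdot 61 = 8 + 610 = 618$)
$\sqrt{q - d} = \sqrt{618 - - \frac{57}{2}} = \sqrt{618 + \frac{57}{2}} = \sqrt{\frac{1293}{2}} = \frac{\sqrt{2586}}{2}$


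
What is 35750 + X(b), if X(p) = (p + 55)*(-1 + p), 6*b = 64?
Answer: 327463/9 ≈ 36385.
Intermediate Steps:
b = 32/3 (b = (⅙)*64 = 32/3 ≈ 10.667)
X(p) = (-1 + p)*(55 + p) (X(p) = (55 + p)*(-1 + p) = (-1 + p)*(55 + p))
35750 + X(b) = 35750 + (-55 + (32/3)² + 54*(32/3)) = 35750 + (-55 + 1024/9 + 576) = 35750 + 5713/9 = 327463/9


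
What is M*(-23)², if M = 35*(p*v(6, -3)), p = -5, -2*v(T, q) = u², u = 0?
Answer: 0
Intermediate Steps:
v(T, q) = 0 (v(T, q) = -½*0² = -½*0 = 0)
M = 0 (M = 35*(-5*0) = 35*0 = 0)
M*(-23)² = 0*(-23)² = 0*529 = 0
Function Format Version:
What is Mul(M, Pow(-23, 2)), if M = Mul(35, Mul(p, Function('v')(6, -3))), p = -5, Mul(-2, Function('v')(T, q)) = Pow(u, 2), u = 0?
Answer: 0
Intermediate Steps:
Function('v')(T, q) = 0 (Function('v')(T, q) = Mul(Rational(-1, 2), Pow(0, 2)) = Mul(Rational(-1, 2), 0) = 0)
M = 0 (M = Mul(35, Mul(-5, 0)) = Mul(35, 0) = 0)
Mul(M, Pow(-23, 2)) = Mul(0, Pow(-23, 2)) = Mul(0, 529) = 0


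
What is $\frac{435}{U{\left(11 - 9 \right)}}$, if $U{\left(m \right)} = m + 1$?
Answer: $145$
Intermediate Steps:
$U{\left(m \right)} = 1 + m$
$\frac{435}{U{\left(11 - 9 \right)}} = \frac{435}{1 + \left(11 - 9\right)} = \frac{435}{1 + 2} = \frac{435}{3} = 435 \cdot \frac{1}{3} = 145$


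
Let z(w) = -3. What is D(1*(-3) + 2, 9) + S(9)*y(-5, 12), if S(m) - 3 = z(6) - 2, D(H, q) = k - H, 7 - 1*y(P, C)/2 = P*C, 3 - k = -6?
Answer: -258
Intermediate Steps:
k = 9 (k = 3 - 1*(-6) = 3 + 6 = 9)
y(P, C) = 14 - 2*C*P (y(P, C) = 14 - 2*P*C = 14 - 2*C*P)
D(H, q) = 9 - H
S(m) = -2 (S(m) = 3 + (-3 - 2) = 3 - 5 = -2)
D(1*(-3) + 2, 9) + S(9)*y(-5, 12) = (9 - (1*(-3) + 2)) - 2*(14 - 2*12*(-5)) = (9 - (-3 + 2)) - 2*(14 + 120) = (9 - 1*(-1)) - 2*134 = (9 + 1) - 268 = 10 - 268 = -258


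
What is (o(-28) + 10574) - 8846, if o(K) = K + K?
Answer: 1672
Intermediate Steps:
o(K) = 2*K
(o(-28) + 10574) - 8846 = (2*(-28) + 10574) - 8846 = (-56 + 10574) - 8846 = 10518 - 8846 = 1672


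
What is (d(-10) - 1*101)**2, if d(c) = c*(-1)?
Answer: 8281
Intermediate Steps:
d(c) = -c
(d(-10) - 1*101)**2 = (-1*(-10) - 1*101)**2 = (10 - 101)**2 = (-91)**2 = 8281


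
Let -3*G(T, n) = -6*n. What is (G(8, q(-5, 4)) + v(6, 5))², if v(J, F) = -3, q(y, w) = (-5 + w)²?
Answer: 1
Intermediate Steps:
G(T, n) = 2*n (G(T, n) = -(-2)*n = 2*n)
(G(8, q(-5, 4)) + v(6, 5))² = (2*(-5 + 4)² - 3)² = (2*(-1)² - 3)² = (2*1 - 3)² = (2 - 3)² = (-1)² = 1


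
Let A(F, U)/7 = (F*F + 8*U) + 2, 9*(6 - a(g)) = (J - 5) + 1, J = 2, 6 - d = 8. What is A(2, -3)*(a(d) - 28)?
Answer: 2744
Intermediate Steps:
d = -2 (d = 6 - 1*8 = 6 - 8 = -2)
a(g) = 56/9 (a(g) = 6 - ((2 - 5) + 1)/9 = 6 - (-3 + 1)/9 = 6 - ⅑*(-2) = 6 + 2/9 = 56/9)
A(F, U) = 14 + 7*F² + 56*U (A(F, U) = 7*((F*F + 8*U) + 2) = 7*((F² + 8*U) + 2) = 7*(2 + F² + 8*U) = 14 + 7*F² + 56*U)
A(2, -3)*(a(d) - 28) = (14 + 7*2² + 56*(-3))*(56/9 - 28) = (14 + 7*4 - 168)*(-196/9) = (14 + 28 - 168)*(-196/9) = -126*(-196/9) = 2744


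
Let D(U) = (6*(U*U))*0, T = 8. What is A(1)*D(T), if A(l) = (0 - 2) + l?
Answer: 0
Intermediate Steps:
A(l) = -2 + l
D(U) = 0 (D(U) = (6*U**2)*0 = 0)
A(1)*D(T) = (-2 + 1)*0 = -1*0 = 0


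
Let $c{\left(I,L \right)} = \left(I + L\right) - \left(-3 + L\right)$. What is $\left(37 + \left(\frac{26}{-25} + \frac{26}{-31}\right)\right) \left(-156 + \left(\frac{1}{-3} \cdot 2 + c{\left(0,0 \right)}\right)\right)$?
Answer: $- \frac{4182653}{775} \approx -5397.0$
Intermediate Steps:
$c{\left(I,L \right)} = 3 + I$
$\left(37 + \left(\frac{26}{-25} + \frac{26}{-31}\right)\right) \left(-156 + \left(\frac{1}{-3} \cdot 2 + c{\left(0,0 \right)}\right)\right) = \left(37 + \left(\frac{26}{-25} + \frac{26}{-31}\right)\right) \left(-156 + \left(\frac{1}{-3} \cdot 2 + \left(3 + 0\right)\right)\right) = \left(37 + \left(26 \left(- \frac{1}{25}\right) + 26 \left(- \frac{1}{31}\right)\right)\right) \left(-156 + \left(\left(- \frac{1}{3}\right) 2 + 3\right)\right) = \left(37 - \frac{1456}{775}\right) \left(-156 + \left(- \frac{2}{3} + 3\right)\right) = \left(37 - \frac{1456}{775}\right) \left(-156 + \frac{7}{3}\right) = \frac{27219}{775} \left(- \frac{461}{3}\right) = - \frac{4182653}{775}$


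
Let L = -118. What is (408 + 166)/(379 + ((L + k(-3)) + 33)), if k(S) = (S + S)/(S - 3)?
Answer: 574/295 ≈ 1.9458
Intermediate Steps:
k(S) = 2*S/(-3 + S) (k(S) = (2*S)/(-3 + S) = 2*S/(-3 + S))
(408 + 166)/(379 + ((L + k(-3)) + 33)) = (408 + 166)/(379 + ((-118 + 2*(-3)/(-3 - 3)) + 33)) = 574/(379 + ((-118 + 2*(-3)/(-6)) + 33)) = 574/(379 + ((-118 + 2*(-3)*(-⅙)) + 33)) = 574/(379 + ((-118 + 1) + 33)) = 574/(379 + (-117 + 33)) = 574/(379 - 84) = 574/295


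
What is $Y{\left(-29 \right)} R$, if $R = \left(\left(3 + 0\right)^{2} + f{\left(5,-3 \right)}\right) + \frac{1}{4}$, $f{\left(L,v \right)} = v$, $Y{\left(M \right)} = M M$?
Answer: $\frac{21025}{4} \approx 5256.3$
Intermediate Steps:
$Y{\left(M \right)} = M^{2}$
$R = \frac{25}{4}$ ($R = \left(\left(3 + 0\right)^{2} - 3\right) + \frac{1}{4} = \left(3^{2} - 3\right) + \frac{1}{4} = \left(9 - 3\right) + \frac{1}{4} = 6 + \frac{1}{4} = \frac{25}{4} \approx 6.25$)
$Y{\left(-29 \right)} R = \left(-29\right)^{2} \cdot \frac{25}{4} = 841 \cdot \frac{25}{4} = \frac{21025}{4}$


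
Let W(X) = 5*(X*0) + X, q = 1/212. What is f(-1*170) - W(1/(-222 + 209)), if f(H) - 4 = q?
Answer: 11249/2756 ≈ 4.0816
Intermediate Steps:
q = 1/212 ≈ 0.0047170
W(X) = X (W(X) = 5*0 + X = 0 + X = X)
f(H) = 849/212 (f(H) = 4 + 1/212 = 849/212)
f(-1*170) - W(1/(-222 + 209)) = 849/212 - 1/(-222 + 209) = 849/212 - 1/(-13) = 849/212 - 1*(-1/13) = 849/212 + 1/13 = 11249/2756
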